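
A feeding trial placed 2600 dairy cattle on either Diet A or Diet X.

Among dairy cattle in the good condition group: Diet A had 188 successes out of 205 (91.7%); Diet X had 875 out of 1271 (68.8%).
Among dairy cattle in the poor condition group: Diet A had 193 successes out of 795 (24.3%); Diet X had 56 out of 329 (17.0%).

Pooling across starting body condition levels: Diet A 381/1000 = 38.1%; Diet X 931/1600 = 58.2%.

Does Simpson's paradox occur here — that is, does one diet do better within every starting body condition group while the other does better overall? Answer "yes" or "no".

Within each starting body condition level (good condition 91.7% vs 68.8%; poor condition 24.3% vs 17.0%), Diet A has the higher rate every time. Pooled: 38.1% vs 58.2% — Diet X has the higher rate overall. The two comparisons disagree.

yes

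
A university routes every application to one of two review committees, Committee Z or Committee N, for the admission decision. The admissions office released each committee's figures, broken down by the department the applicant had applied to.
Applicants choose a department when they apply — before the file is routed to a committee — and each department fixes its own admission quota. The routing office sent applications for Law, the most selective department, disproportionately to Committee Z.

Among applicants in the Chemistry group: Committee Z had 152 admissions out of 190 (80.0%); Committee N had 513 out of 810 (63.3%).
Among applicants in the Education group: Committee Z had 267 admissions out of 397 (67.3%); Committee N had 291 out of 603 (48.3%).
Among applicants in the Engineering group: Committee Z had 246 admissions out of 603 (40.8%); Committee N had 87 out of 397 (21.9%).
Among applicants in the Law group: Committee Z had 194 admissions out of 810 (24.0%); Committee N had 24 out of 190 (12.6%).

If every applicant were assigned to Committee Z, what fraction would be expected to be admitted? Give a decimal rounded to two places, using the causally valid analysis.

0.53

Here department is a common cause — it drives both which review committee a case falls under and the outcome. The crude comparison mixes populations; the stratum-specific rates are the causally relevant ones.
Standardising Committee Z to the population department mix: 0.250·152/190 + 0.250·267/397 + 0.250·246/603 + 0.250·194/810 = 0.530.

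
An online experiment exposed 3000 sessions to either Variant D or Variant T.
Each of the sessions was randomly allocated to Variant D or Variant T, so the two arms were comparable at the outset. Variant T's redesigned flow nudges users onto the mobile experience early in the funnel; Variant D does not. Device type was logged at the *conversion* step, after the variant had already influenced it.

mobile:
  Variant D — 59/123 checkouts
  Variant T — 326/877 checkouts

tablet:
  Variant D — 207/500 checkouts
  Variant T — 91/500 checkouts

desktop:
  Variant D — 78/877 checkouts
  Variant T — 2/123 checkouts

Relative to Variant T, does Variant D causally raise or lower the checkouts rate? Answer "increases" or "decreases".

The distribution of device type is itself part of what the variant does — it is an intermediate outcome. Holding it fixed would remove that part of the effect; the total effect is the pooled difference.
Pooled: Variant D 22.9% vs Variant T 27.9%; Variant T is higher overall.

decreases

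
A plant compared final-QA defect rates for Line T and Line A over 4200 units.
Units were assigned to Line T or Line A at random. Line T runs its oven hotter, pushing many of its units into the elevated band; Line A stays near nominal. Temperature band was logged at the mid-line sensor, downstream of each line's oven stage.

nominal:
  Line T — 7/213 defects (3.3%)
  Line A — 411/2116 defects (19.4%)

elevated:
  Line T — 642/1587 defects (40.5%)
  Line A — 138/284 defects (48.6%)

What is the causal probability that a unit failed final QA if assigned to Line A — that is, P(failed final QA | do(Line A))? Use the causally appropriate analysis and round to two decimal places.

Within every in-process temperature band level Line T has the lower rate, yet pooled Line A does — Simpson's reversal.
The distribution of in-process temperature band is itself part of what the line does — it is an intermediate outcome. Holding it fixed would remove that part of the effect; the total effect is the pooled difference.
So P(outcome | do(Line A)) is just the pooled rate for Line A: 549/2400 = 0.229.

0.23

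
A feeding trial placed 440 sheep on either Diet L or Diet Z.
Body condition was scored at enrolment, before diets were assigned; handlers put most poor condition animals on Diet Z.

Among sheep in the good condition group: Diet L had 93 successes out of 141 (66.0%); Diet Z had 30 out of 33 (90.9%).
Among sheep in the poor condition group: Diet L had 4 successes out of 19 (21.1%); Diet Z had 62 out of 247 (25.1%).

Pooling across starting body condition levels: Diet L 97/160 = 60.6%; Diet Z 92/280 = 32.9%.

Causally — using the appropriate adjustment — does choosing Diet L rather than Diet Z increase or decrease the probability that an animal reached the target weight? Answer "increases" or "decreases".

decreases

Starting body condition differs across diets for reasons unrelated to any effect of the diet itself, and it separately predicts the outcome — a classic confounder. We must compare within starting body condition levels.
Within each level — good condition: 66.0% vs 90.9%; poor condition: 21.1% vs 25.1% — Diet Z is higher every time.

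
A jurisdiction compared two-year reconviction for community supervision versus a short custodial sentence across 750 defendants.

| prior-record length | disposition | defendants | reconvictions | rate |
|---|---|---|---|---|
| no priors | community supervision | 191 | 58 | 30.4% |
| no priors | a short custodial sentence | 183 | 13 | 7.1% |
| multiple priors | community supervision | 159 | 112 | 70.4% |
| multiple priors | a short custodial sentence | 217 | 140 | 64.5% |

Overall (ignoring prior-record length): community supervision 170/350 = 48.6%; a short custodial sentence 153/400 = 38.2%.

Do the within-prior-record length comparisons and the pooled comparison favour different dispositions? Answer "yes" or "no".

Within each prior-record length level (no priors 30.4% vs 7.1%; multiple priors 70.4% vs 64.5%), a short custodial sentence has the lower rate every time. Pooled: 48.6% vs 38.2% — a short custodial sentence has the lower rate overall. They agree.

no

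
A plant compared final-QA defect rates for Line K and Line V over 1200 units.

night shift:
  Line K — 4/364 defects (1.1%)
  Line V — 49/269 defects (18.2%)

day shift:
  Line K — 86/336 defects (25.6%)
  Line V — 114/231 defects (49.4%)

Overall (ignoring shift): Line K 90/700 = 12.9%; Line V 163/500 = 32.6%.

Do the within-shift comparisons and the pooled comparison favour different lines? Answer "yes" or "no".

no

Within each shift level (night shift 1.1% vs 18.2%; day shift 25.6% vs 49.4%), Line K has the lower rate every time. Pooled: 12.9% vs 32.6% — Line K has the lower rate overall. They agree.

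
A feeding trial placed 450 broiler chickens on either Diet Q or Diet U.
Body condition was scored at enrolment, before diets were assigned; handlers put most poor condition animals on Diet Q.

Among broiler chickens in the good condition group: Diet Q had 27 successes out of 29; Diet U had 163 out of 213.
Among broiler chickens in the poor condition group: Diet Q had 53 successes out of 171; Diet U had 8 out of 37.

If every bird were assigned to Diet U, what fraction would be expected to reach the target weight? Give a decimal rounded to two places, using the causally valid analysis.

0.51

Diet Q is higher inside every starting body condition stratum but Diet U is higher in aggregate. Whether to stratify depends on how starting body condition relates to the diet.
Starting body condition differs across diets for reasons unrelated to any effect of the diet itself, and it separately predicts the outcome — a classic confounder. We must compare within starting body condition levels.
Standardising Diet U to the population starting body condition mix: 0.538·163/213 + 0.462·8/37 = 0.511.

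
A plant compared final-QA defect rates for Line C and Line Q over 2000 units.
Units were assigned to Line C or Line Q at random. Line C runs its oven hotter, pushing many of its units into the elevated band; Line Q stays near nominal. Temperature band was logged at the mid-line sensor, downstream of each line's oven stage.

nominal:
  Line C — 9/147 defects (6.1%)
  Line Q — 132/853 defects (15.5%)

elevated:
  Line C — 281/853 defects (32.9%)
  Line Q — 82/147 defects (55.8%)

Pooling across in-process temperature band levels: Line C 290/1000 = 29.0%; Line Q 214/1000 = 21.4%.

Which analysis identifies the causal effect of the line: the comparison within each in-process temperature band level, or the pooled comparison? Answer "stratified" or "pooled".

pooled

The stratified and pooled comparisons disagree (Line C wins within each in-process temperature band; Line Q wins overall), so the answer turns on the causal role of in-process temperature band.
In-process temperature band lies on the pathway line → in-process temperature band → outcome, so adjusting for it blocks the indirect effect. For the total causal effect of line, use the unadjusted pooled rates.
Pooled: Line C 29.0% vs Line Q 21.4%; Line Q is lower overall.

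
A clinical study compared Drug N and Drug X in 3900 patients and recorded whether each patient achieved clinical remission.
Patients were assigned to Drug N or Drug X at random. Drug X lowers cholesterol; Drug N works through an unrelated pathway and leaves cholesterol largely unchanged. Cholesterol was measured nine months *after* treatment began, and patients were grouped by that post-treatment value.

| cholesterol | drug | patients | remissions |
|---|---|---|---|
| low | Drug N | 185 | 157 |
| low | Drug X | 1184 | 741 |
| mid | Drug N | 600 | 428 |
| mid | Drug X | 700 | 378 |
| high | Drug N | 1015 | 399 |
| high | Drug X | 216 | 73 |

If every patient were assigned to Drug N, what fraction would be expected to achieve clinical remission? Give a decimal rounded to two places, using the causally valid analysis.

The cholesterol-specific comparison favours Drug N throughout, but the pooled figures favour Drug X. The question is whether to condition on cholesterol.
Cholesterol is recorded after the drug and is itself shifted by it — it sits on the causal path from drug to outcome. Conditioning on a mediator would strip out part of the effect we want; the pooled comparison gives the total causal effect.
So P(outcome | do(Drug N)) is just the pooled rate for Drug N: 984/1800 = 0.547.

0.55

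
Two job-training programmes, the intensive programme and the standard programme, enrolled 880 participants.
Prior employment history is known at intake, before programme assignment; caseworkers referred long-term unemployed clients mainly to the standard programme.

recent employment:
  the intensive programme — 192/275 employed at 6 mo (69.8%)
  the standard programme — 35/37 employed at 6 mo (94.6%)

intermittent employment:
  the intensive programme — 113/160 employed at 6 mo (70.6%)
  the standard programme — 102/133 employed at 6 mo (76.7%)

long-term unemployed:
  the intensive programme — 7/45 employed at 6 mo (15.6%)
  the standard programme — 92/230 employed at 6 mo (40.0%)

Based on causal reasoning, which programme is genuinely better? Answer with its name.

the standard programme

Here prior employment history is a common cause — it drives both which programme a case falls under and the outcome. The crude comparison mixes populations; the stratum-specific rates are the causally relevant ones.
Within each level — recent employment: 69.8% vs 94.6%; intermittent employment: 70.6% vs 76.7%; long-term unemployed: 15.6% vs 40.0% — the standard programme is higher every time.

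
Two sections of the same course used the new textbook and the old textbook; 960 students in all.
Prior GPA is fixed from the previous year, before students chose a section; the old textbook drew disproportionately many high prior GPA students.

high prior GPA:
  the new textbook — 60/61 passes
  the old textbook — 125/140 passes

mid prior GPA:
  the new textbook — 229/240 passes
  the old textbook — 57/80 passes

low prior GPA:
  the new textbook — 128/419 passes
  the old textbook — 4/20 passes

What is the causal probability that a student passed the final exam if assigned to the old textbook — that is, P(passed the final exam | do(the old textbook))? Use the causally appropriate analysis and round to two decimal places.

0.52

Prior GPA band differs across teaching methods for reasons unrelated to any effect of the teaching method itself, and it separately predicts the outcome — a classic confounder. We must compare within prior GPA band levels.
Standardising the old textbook to the population prior GPA band mix: 0.209·125/140 + 0.333·57/80 + 0.457·4/20 = 0.516.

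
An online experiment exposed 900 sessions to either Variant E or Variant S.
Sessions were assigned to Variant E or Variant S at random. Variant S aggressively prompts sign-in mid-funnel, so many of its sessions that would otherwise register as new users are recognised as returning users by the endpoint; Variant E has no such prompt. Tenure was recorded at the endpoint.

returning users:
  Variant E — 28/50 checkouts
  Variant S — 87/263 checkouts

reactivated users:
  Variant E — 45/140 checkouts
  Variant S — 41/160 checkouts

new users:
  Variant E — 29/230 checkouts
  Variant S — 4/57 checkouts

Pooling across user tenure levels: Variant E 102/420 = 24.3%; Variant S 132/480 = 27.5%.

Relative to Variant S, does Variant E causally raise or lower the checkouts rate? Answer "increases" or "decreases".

User tenure lies on the pathway variant → user tenure → outcome, so adjusting for it blocks the indirect effect. For the total causal effect of variant, use the unadjusted pooled rates.
Pooled: Variant E 24.3% vs Variant S 27.5%; Variant S is higher overall.

decreases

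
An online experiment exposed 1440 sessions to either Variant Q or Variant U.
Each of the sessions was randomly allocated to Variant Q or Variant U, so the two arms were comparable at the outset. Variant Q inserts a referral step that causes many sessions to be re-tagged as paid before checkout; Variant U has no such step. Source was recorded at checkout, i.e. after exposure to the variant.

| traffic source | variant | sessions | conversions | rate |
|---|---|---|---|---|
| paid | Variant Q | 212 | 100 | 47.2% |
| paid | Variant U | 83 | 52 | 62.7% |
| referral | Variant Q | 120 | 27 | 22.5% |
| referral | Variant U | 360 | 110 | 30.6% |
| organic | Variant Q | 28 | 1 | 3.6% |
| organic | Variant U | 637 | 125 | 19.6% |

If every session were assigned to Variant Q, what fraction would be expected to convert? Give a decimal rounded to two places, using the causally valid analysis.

0.36

Variant U is higher inside every traffic source stratum but Variant Q is higher in aggregate. Whether to stratify depends on how traffic source relates to the variant.
Traffic source here is a post-treatment variable shaped by the variant; conditioning on it would introduce bias rather than remove it. The overall comparison is the causal one.
So P(outcome | do(Variant Q)) is just the pooled rate for Variant Q: 128/360 = 0.356.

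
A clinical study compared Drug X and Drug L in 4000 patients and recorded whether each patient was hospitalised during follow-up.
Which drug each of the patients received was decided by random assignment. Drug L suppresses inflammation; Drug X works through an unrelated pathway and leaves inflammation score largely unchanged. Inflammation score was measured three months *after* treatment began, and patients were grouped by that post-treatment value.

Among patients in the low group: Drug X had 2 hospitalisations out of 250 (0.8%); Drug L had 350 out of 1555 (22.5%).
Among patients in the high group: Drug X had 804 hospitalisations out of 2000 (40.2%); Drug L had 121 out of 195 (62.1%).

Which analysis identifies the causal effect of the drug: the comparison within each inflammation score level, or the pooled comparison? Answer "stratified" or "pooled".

Drug X is lower inside every inflammation score stratum but Drug L is lower in aggregate. Whether to stratify depends on how inflammation score relates to the drug.
Because the drug influences inflammation score, inflammation score is a post-treatment mediator, not a confounder. Stratifying on it would bias the estimate; the causal effect is the crude pooled difference.
Pooled: Drug X 35.8% vs Drug L 26.9%; Drug L is lower overall.

pooled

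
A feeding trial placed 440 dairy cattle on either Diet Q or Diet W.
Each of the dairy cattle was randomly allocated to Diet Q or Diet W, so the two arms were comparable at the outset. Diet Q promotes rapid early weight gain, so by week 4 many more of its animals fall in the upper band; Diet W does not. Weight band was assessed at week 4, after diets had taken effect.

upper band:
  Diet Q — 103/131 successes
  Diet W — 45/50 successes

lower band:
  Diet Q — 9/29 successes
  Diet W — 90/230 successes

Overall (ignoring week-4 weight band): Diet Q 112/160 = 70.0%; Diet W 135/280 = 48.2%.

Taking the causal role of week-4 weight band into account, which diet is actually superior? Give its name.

Because the diet influences week-4 weight band, week-4 weight band is a post-treatment mediator, not a confounder. Stratifying on it would bias the estimate; the causal effect is the crude pooled difference.
Pooled: Diet Q 70.0% vs Diet W 48.2%; Diet Q is higher overall.

Diet Q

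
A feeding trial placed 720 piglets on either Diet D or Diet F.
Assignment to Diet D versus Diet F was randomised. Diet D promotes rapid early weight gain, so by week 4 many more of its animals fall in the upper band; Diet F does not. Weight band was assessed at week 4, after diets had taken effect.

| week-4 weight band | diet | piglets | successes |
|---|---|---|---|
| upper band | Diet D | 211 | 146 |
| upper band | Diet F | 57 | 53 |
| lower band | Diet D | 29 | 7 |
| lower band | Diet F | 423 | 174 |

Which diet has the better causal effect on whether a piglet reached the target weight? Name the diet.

Week-4 weight band lies on the pathway diet → week-4 weight band → outcome, so adjusting for it blocks the indirect effect. For the total causal effect of diet, use the unadjusted pooled rates.
Pooled: Diet D 63.7% vs Diet F 47.3%; Diet D is higher overall.

Diet D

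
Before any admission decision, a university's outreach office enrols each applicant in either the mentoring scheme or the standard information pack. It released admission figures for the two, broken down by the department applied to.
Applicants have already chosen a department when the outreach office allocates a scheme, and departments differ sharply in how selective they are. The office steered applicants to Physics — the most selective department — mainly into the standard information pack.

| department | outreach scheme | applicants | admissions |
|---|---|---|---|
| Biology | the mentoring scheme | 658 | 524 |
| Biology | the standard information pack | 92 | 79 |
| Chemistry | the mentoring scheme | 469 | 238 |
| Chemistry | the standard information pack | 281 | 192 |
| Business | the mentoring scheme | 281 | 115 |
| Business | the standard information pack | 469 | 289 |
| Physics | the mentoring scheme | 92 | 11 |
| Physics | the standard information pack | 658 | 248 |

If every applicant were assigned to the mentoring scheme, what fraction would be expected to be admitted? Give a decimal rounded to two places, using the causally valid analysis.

0.46

The department-specific comparison favours the standard information pack throughout, but the pooled figures favour the mentoring scheme. The question is whether to condition on department.
Department satisfies the back-door criterion: it is not a descendant of the outreach scheme, and it blocks the spurious path from outreach scheme to outcome. Adjusting for it (i.e., using the within-department rates) gives the causal effect.
Standardising the mentoring scheme to the population department mix: 0.250·524/658 + 0.250·238/469 + 0.250·115/281 + 0.250·11/92 = 0.458.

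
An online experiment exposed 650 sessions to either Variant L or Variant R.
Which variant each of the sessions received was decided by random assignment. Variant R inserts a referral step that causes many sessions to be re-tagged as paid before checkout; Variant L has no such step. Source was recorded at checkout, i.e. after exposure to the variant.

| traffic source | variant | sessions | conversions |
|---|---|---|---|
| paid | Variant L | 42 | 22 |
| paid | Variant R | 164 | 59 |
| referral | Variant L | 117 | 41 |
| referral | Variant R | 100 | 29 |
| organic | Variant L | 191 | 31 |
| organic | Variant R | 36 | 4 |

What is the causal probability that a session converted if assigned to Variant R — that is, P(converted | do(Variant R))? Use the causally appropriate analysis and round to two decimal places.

Traffic source lies on the pathway variant → traffic source → outcome, so adjusting for it blocks the indirect effect. For the total causal effect of variant, use the unadjusted pooled rates.
So P(outcome | do(Variant R)) is just the pooled rate for Variant R: 92/300 = 0.307.

0.31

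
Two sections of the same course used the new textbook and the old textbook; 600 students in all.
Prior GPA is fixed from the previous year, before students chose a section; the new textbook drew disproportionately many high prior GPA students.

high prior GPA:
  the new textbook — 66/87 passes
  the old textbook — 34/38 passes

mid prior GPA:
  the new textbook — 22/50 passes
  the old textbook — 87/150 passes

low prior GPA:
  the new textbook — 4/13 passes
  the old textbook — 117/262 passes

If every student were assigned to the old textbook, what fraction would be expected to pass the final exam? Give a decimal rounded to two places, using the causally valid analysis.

0.58

Prior GPA band differs across teaching methods for reasons unrelated to any effect of the teaching method itself, and it separately predicts the outcome — a classic confounder. We must compare within prior GPA band levels.
Standardising the old textbook to the population prior GPA band mix: 0.208·34/38 + 0.333·87/150 + 0.458·117/262 = 0.584.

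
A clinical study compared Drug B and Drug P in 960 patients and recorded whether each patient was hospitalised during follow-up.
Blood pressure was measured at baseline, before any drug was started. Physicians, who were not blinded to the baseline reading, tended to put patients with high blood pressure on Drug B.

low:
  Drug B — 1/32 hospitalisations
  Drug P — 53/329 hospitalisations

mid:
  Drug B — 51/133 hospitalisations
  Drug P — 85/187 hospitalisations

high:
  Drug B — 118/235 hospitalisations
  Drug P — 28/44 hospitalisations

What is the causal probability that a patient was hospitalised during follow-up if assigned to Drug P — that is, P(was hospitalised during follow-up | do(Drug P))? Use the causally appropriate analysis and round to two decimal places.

The blood pressure-specific comparison favours Drug B throughout, but the pooled figures favour Drug P. The question is whether to condition on blood pressure.
Blood pressure is set before the drug has any effect — it is not caused by the drug — and it independently drives the outcome. That makes it a confounder, so the causal comparison is within blood pressure levels.
Standardising Drug P to the population blood pressure mix: 0.376·53/329 + 0.333·85/187 + 0.291·28/44 = 0.397.

0.40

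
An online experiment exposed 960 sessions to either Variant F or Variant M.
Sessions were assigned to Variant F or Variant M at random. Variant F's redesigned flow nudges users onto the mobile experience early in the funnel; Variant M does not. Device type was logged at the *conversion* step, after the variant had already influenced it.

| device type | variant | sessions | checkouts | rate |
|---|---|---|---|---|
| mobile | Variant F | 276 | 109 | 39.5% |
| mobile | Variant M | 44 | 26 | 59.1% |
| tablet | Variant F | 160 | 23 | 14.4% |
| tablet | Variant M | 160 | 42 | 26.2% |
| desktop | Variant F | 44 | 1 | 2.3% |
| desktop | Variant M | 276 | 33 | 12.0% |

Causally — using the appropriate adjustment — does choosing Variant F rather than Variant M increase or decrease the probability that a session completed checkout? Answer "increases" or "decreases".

increases

The stratified and pooled comparisons disagree (Variant M wins within each device type; Variant F wins overall), so the answer turns on the causal role of device type.
Device type here is a post-treatment variable shaped by the variant; conditioning on it would introduce bias rather than remove it. The overall comparison is the causal one.
Pooled: Variant F 27.7% vs Variant M 21.0%; Variant F is higher overall.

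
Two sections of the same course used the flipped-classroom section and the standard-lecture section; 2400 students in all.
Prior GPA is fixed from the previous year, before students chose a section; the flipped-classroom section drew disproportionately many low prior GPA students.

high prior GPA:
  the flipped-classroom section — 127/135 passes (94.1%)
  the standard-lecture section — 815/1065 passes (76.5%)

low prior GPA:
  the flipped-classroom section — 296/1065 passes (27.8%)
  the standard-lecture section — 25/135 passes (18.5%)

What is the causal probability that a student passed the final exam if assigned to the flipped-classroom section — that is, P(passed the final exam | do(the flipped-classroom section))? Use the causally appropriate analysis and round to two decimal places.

0.61

Within every prior GPA band level the flipped-classroom section has the higher rate, yet pooled the standard-lecture section does — Simpson's reversal.
Nothing the teaching method does changes prior GPA band; the imbalance is an allocation artefact. With prior GPA band also predicting the outcome, the pooled figure is confounded, and the within-stratum comparison is the causal one.
Standardising the flipped-classroom section to the population prior GPA band mix: 0.500·127/135 + 0.500·296/1065 = 0.609.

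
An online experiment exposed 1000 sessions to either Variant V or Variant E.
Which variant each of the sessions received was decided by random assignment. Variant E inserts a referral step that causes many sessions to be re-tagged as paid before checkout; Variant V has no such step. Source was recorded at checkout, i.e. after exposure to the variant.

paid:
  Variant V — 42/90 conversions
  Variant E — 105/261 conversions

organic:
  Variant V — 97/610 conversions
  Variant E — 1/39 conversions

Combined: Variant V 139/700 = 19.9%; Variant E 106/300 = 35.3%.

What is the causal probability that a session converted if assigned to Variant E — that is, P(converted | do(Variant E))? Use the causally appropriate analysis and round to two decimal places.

0.35

Variant V is higher inside every traffic source stratum but Variant E is higher in aggregate. Whether to stratify depends on how traffic source relates to the variant.
Traffic source here is a post-treatment variable shaped by the variant; conditioning on it would introduce bias rather than remove it. The overall comparison is the causal one.
So P(outcome | do(Variant E)) is just the pooled rate for Variant E: 106/300 = 0.353.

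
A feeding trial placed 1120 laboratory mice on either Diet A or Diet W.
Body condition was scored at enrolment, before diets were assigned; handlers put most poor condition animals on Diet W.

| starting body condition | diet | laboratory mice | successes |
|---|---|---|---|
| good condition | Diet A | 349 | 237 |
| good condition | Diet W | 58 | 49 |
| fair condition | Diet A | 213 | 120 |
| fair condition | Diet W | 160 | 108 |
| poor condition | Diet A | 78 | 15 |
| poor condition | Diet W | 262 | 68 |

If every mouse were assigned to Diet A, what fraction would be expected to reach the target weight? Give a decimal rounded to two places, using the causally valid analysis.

0.49

Diet W is higher inside every starting body condition stratum but Diet A is higher in aggregate. Whether to stratify depends on how starting body condition relates to the diet.
Starting body condition satisfies the back-door criterion: it is not a descendant of the diet, and it blocks the spurious path from diet to outcome. Adjusting for it (i.e., using the within-starting body condition rates) gives the causal effect.
Standardising Diet A to the population starting body condition mix: 0.363·237/349 + 0.333·120/213 + 0.304·15/78 = 0.493.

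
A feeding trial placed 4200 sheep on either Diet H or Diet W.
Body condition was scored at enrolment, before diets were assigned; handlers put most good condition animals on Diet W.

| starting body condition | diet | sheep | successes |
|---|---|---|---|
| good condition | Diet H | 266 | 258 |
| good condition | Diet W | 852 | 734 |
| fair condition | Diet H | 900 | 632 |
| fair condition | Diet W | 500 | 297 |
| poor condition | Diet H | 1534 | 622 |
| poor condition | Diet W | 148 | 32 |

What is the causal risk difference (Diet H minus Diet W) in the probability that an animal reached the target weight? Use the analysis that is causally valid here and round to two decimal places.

+0.14

Diet H is higher inside every starting body condition stratum but Diet W is higher in aggregate. Whether to stratify depends on how starting body condition relates to the diet.
Starting body condition differs across diets for reasons unrelated to any effect of the diet itself, and it separately predicts the outcome — a classic confounder. We must compare within starting body condition levels.
Adjusting over the population distribution of starting body condition: 0.266·(0.970−0.862) + 0.333·(0.702−0.594) + 0.400·(0.405−0.216) = +0.141.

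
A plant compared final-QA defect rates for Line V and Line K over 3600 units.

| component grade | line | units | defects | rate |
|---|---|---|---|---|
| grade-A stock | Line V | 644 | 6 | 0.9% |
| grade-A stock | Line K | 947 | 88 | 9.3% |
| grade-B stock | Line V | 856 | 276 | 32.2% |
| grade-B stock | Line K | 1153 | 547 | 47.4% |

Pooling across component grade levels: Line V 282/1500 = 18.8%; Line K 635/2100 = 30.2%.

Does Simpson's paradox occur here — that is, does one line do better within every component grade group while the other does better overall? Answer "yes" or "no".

no

Within each component grade level (grade-A stock 0.9% vs 9.3%; grade-B stock 32.2% vs 47.4%), Line V has the lower rate every time. Pooled: 18.8% vs 30.2% — Line V has the lower rate overall. They agree.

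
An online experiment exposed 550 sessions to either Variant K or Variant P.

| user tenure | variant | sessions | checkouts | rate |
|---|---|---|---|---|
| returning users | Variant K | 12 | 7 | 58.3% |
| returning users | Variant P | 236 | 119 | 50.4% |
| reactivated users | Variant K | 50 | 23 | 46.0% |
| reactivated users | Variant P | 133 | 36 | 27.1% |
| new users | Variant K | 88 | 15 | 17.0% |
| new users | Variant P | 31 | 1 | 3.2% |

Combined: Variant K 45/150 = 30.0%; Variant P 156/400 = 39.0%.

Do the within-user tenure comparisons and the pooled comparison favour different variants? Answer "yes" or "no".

Within each user tenure level (returning users 58.3% vs 50.4%; reactivated users 46.0% vs 27.1%; new users 17.0% vs 3.2%), Variant K has the higher rate every time. Pooled: 30.0% vs 39.0% — Variant P has the higher rate overall. The two comparisons disagree.

yes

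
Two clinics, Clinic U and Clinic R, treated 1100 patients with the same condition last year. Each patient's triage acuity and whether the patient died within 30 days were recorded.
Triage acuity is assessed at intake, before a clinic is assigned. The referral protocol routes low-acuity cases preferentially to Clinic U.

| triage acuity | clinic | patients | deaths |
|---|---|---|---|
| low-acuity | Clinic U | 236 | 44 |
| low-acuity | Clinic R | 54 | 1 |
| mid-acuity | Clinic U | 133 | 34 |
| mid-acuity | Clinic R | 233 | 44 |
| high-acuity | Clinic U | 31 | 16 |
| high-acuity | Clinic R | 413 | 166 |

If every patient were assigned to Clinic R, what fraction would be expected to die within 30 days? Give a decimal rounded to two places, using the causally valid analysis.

0.23

The imbalance in triage acuity arose from how patients were allocated, not from anything the clinic did; and triage acuity independently affects the outcome. The pooled gap is confounded — condition on triage acuity.
Standardising Clinic R to the population triage acuity mix: 0.264·1/54 + 0.333·44/233 + 0.404·166/413 = 0.230.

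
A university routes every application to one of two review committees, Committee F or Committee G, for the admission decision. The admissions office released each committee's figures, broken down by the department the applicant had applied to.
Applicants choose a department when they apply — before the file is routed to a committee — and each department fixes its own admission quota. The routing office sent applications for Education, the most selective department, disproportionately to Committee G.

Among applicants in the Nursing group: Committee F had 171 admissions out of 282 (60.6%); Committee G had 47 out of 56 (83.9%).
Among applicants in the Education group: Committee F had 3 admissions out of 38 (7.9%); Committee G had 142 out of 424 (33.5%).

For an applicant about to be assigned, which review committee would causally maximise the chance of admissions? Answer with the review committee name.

Nothing the review committee does changes department; the imbalance is an allocation artefact. With department also predicting the outcome, the pooled figure is confounded, and the within-stratum comparison is the causal one.
Within each level — Nursing: 60.6% vs 83.9%; Education: 7.9% vs 33.5% — Committee G is higher every time.

Committee G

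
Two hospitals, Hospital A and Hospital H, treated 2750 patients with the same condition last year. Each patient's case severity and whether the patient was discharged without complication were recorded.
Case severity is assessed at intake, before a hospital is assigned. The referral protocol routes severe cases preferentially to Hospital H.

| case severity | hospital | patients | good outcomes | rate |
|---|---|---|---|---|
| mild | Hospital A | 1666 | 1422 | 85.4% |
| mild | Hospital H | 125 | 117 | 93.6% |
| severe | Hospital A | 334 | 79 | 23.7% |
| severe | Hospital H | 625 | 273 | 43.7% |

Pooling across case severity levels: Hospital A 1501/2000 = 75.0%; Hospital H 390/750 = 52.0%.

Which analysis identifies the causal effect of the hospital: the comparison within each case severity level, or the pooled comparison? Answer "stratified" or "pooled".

Hospital H is higher inside every case severity stratum but Hospital A is higher in aggregate. Whether to stratify depends on how case severity relates to the hospital.
Here case severity is a common cause — it drives both which hospital a case falls under and the outcome. The crude comparison mixes populations; the stratum-specific rates are the causally relevant ones.
Within each level — mild: 85.4% vs 93.6%; severe: 23.7% vs 43.7% — Hospital H is higher every time.

stratified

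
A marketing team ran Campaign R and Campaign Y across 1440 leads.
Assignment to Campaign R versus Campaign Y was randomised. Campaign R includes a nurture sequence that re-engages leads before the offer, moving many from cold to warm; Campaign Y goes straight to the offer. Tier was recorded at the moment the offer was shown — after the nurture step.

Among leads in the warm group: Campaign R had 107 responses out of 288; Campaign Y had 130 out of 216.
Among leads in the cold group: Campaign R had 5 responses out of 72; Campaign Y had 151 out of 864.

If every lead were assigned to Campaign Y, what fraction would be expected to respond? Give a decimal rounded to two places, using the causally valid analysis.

Because the campaign influences engagement tier, engagement tier is a post-treatment mediator, not a confounder. Stratifying on it would bias the estimate; the causal effect is the crude pooled difference.
So P(outcome | do(Campaign Y)) is just the pooled rate for Campaign Y: 281/1080 = 0.260.

0.26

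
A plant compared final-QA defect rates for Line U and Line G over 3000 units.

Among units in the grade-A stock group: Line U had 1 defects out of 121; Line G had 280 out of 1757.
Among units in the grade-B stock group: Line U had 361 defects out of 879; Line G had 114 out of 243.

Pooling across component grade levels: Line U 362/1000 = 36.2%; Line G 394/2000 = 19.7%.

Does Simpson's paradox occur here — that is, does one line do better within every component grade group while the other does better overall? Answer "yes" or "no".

Within each component grade level (grade-A stock 0.8% vs 15.9%; grade-B stock 41.1% vs 46.9%), Line U has the lower rate every time. Pooled: 36.2% vs 19.7% — Line G has the lower rate overall. The two comparisons disagree.

yes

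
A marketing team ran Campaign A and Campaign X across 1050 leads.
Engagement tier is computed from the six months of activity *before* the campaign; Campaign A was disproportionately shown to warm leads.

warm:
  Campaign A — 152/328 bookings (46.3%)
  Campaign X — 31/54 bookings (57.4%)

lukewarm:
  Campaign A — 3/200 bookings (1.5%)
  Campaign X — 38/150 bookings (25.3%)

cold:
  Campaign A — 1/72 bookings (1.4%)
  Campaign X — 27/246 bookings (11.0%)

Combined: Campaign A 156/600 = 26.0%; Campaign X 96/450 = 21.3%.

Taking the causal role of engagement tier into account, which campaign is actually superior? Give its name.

The stratified and pooled comparisons disagree (Campaign X wins within each engagement tier; Campaign A wins overall), so the answer turns on the causal role of engagement tier.
Here engagement tier is a common cause — it drives both which campaign a case falls under and the outcome. The crude comparison mixes populations; the stratum-specific rates are the causally relevant ones.
Within each level — warm: 46.3% vs 57.4%; lukewarm: 1.5% vs 25.3%; cold: 1.4% vs 11.0% — Campaign X is higher every time.

Campaign X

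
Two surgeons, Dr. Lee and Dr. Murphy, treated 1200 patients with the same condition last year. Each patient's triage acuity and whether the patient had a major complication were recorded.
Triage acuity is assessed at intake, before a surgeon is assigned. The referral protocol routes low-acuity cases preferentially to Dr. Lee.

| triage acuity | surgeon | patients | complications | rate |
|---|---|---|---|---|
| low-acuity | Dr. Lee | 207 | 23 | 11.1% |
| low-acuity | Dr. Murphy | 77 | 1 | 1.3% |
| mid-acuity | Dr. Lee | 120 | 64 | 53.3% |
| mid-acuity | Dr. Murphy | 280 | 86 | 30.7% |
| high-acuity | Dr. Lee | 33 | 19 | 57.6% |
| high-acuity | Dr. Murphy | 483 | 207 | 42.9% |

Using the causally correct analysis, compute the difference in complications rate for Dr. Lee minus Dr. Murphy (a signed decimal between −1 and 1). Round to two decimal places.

+0.16

Triage acuity is set before the surgeon has any effect — it is not caused by the surgeon — and it independently drives the outcome. That makes it a confounder, so the causal comparison is within triage acuity levels.
Adjusting over the population distribution of triage acuity: 0.237·(0.111−0.013) + 0.333·(0.533−0.307) + 0.430·(0.576−0.429) = +0.162.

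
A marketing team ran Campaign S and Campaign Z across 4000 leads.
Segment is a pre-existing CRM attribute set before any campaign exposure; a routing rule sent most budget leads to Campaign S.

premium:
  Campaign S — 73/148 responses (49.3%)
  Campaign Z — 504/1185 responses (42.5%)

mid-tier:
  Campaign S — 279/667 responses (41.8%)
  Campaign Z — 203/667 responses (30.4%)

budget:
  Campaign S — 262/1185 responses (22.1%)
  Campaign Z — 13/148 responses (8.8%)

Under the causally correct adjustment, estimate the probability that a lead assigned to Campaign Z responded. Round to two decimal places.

0.27

The customer segment-specific comparison favours Campaign S throughout, but the pooled figures favour Campaign Z. The question is whether to condition on customer segment.
Here customer segment is a common cause — it drives both which campaign a case falls under and the outcome. The crude comparison mixes populations; the stratum-specific rates are the causally relevant ones.
Standardising Campaign Z to the population customer segment mix: 0.333·504/1185 + 0.334·203/667 + 0.333·13/148 = 0.273.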